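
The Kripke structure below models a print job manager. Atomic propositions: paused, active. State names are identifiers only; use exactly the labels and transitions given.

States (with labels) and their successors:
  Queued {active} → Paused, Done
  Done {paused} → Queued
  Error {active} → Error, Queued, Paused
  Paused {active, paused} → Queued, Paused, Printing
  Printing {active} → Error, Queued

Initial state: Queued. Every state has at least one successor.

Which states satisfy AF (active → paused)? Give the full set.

States satisfying active → paused: {Done, Paused}.
States satisfying AF (active → paused): {Queued, Done, Paused}.

{Queued, Done, Paused}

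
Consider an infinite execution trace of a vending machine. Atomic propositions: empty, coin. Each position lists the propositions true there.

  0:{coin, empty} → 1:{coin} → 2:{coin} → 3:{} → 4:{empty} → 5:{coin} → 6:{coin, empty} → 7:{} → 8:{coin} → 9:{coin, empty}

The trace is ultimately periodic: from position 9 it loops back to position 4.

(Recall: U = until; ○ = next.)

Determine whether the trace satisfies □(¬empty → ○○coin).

¬empty → ○○coin must hold at every position from 0 onward. It fails at position 1, so □(¬empty → ○○coin) is false.
Positions where ¬empty holds: 1, 2, 3, 5, 7, 8.
Check ○○coin at each: 1→fails, 2→fails, 3→ok, 5→fails, 7→ok, 8→fails.

No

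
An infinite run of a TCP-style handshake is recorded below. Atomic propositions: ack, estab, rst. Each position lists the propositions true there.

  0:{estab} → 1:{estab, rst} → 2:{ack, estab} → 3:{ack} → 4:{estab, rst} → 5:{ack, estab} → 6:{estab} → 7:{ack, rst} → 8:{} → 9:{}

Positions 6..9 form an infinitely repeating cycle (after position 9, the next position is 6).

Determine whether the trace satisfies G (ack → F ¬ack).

Yes

ack → F ¬ack holds at every position 0..9, and those are all positions ever visited, so G (ack → F ¬ack) holds.
Positions where ack holds: 2, 3, 5, 7.
Check F ¬ack at each: 2→ok, 3→ok, 5→ok, 7→ok.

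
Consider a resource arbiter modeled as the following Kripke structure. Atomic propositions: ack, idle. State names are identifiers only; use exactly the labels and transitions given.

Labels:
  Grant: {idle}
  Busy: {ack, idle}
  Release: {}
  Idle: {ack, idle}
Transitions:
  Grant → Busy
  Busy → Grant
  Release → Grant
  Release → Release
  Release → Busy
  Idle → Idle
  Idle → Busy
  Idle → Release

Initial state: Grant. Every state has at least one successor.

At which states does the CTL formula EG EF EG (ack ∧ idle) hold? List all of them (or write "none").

{Idle}

States satisfying EF EG (ack ∧ idle): {Idle}.
States satisfying EG EF EG (ack ∧ idle): {Idle}.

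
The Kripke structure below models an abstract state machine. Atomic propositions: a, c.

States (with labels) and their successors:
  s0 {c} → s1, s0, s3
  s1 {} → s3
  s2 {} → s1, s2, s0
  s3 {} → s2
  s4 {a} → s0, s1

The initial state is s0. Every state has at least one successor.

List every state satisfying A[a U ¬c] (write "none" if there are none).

States satisfying a: {s4}.
States satisfying ¬c: {s1, s2, s3, s4}.
States satisfying A[a U ¬c]: {s1, s2, s3, s4}.

{s1, s2, s3, s4}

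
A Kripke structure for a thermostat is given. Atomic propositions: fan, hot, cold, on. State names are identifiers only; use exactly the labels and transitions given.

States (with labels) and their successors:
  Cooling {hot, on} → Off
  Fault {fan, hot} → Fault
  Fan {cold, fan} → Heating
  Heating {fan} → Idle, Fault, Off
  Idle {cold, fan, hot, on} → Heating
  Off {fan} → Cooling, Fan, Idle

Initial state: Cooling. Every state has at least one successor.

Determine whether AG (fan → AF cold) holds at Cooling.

States satisfying fan → AF cold: {Cooling, Fan, Idle}.
States satisfying AG (fan → AF cold): ∅.
Fault is reachable from Cooling and violates fan → AF cold, so AG fails at Cooling.
Cooling ∉ Sat(AG (fan → AF cold)).

No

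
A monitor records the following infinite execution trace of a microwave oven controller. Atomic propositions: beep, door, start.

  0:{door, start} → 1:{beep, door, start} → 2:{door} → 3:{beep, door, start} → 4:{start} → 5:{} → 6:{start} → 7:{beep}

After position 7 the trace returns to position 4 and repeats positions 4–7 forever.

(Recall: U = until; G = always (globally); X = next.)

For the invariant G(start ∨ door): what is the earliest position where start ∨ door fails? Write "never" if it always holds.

5

Check start ∨ door at each position in order: 0 ✓, 1 ✓, 2 ✓, 3 ✓, 4 ✓.
At position 5 the labels are {}, so start ∨ door is false there. This is the first violation.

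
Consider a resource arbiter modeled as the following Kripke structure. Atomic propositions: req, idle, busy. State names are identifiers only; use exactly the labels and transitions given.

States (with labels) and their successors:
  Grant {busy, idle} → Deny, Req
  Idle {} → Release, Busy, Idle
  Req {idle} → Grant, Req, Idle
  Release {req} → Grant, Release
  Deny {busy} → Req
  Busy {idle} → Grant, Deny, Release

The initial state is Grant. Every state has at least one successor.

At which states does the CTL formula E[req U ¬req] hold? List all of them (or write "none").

{Grant, Idle, Req, Release, Deny, Busy}

States satisfying req: {Release}.
States satisfying ¬req: {Grant, Idle, Req, Deny, Busy}.
States satisfying E[req U ¬req]: {Grant, Idle, Req, Release, Deny, Busy}.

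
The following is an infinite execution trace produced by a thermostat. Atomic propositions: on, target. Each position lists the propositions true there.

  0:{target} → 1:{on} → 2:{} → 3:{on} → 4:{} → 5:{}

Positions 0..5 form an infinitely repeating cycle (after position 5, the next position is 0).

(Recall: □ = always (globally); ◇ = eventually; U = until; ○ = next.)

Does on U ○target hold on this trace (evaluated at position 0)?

Walking from position 0: at position 0, ○target has not yet held and on fails, so on U ○target is false.

Violated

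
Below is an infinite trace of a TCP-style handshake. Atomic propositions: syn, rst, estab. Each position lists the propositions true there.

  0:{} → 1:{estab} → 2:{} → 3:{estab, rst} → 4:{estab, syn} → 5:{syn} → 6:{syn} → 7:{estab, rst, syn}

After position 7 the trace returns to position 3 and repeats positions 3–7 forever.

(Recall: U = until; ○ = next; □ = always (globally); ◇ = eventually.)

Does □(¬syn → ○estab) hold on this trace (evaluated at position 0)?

¬syn → ○estab must hold at every position from 0 onward. It fails at position 1, so □(¬syn → ○estab) is false.
Positions where ¬syn holds: 0, 1, 2, 3.
Check ○estab at each: 0→ok, 1→fails, 2→ok, 3→ok.

No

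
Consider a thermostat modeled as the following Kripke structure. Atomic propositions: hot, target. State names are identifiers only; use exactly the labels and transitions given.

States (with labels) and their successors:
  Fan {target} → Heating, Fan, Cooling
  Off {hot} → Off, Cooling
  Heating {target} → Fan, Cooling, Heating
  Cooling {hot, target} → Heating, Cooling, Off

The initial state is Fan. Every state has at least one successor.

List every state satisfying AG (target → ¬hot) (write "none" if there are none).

States satisfying target → ¬hot: {Fan, Off, Heating}.
States satisfying AG (target → ¬hot): ∅.

none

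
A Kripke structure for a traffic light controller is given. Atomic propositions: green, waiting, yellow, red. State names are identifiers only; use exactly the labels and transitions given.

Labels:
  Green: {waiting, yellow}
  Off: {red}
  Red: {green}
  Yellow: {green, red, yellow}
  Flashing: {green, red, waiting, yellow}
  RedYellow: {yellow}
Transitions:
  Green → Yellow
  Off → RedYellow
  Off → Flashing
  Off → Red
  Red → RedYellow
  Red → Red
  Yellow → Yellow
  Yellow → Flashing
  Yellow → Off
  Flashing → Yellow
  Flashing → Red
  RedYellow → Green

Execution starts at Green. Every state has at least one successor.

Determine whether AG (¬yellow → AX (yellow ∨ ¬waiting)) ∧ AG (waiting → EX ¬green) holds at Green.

Does not hold

States satisfying ¬yellow → AX (yellow ∨ ¬waiting): {Green, Off, Red, Yellow, Flashing, RedYellow}.
States satisfying AG (¬yellow → AX (yellow ∨ ¬waiting)): {Green, Off, Red, Yellow, Flashing, RedYellow}.
States satisfying waiting → EX ¬green: {Off, Red, Yellow, RedYellow}.
States satisfying AG (waiting → EX ¬green): ∅.
States satisfying AG (¬yellow → AX (yellow ∨ ¬waiting)) ∧ AG (waiting → EX ¬green): ∅.
Green ∉ Sat(AG (¬yellow → AX (yellow ∨ ¬waiting)) ∧ AG (waiting → EX ¬green)).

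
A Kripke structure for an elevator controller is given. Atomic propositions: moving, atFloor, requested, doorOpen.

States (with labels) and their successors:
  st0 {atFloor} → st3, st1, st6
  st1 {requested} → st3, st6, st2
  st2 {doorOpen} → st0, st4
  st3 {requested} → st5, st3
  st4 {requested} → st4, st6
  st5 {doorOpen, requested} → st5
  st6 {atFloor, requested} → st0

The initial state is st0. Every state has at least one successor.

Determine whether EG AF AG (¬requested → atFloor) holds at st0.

States satisfying AF AG (¬requested → atFloor): {st3, st5}.
States satisfying EG AF AG (¬requested → atFloor): {st3, st5}.
No suitable path/successor from st0 witnesses the formula.
st0 ∉ Sat(EG AF AG (¬requested → atFloor)).

Does not hold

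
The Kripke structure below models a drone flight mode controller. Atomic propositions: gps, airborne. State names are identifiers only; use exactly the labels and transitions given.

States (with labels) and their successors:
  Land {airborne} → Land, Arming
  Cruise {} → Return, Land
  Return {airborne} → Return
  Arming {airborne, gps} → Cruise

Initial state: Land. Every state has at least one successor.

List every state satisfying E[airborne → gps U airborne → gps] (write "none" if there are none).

{Cruise, Arming}

States satisfying airborne → gps: {Cruise, Arming}.
States satisfying E[airborne → gps U airborne → gps]: {Cruise, Arming}.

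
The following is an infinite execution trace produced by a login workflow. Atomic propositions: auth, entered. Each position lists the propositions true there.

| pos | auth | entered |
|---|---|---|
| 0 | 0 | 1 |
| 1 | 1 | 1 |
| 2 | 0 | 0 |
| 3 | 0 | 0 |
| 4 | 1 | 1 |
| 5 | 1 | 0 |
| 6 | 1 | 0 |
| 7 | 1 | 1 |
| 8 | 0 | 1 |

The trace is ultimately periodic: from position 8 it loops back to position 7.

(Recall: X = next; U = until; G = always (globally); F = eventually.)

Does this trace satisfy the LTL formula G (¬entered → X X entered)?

Does not hold

¬entered → X X entered must hold at every position from 0 onward. It fails at position 3, so G (¬entered → X X entered) is false.
Positions where ¬entered holds: 2, 3, 5, 6.
Check X X entered at each: 2→ok, 3→fails, 5→ok, 6→ok.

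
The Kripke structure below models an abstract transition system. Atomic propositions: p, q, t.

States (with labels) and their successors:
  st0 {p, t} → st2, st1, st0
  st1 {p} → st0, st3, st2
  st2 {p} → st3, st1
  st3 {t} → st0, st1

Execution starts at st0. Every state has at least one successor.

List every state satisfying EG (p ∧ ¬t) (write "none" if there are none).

{st1, st2}

States satisfying p ∧ ¬t: {st1, st2}.
States satisfying EG (p ∧ ¬t): {st1, st2}.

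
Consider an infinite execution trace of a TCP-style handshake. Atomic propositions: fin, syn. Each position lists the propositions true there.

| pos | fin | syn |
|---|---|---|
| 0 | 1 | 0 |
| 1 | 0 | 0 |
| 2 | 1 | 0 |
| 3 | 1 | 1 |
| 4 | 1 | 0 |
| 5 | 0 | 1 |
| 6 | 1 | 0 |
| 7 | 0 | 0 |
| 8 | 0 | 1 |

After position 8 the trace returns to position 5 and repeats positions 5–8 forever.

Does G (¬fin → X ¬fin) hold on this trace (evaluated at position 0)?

¬fin → X ¬fin must hold at every position from 0 onward. It fails at position 1, so G (¬fin → X ¬fin) is false.
Positions where ¬fin holds: 1, 5, 7, 8.
Check X ¬fin at each: 1→fails, 5→fails, 7→ok, 8→ok.

No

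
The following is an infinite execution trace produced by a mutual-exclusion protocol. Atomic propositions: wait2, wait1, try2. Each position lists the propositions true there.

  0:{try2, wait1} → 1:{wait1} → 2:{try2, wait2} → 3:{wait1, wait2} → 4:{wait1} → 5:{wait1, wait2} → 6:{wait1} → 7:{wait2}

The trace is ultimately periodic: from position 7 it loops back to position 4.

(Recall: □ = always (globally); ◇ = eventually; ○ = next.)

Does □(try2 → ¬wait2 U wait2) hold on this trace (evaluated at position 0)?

Yes

try2 → ¬wait2 U wait2 holds at every position 0..7, and those are all positions ever visited, so □(try2 → ¬wait2 U wait2) holds.
Positions where try2 holds: 0, 2.
Check ¬wait2 U wait2 at each: 0→ok, 2→ok.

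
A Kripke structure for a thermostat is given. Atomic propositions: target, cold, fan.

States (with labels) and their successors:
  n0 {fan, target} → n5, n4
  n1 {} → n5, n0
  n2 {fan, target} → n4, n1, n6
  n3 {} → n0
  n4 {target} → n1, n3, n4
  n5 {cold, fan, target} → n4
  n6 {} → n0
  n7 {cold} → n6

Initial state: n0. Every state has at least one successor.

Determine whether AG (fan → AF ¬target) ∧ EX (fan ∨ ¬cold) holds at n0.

States satisfying fan → AF ¬target: {n1, n3, n4, n6, n7}.
States satisfying AG (fan → AF ¬target): ∅.
States satisfying fan ∨ ¬cold: {n0, n1, n2, n3, n4, n5, n6}.
States satisfying EX (fan ∨ ¬cold): {n0, n1, n2, n3, n4, n5, n6, n7}.
States satisfying AG (fan → AF ¬target) ∧ EX (fan ∨ ¬cold): ∅.
n0 ∉ Sat(AG (fan → AF ¬target) ∧ EX (fan ∨ ¬cold)).

No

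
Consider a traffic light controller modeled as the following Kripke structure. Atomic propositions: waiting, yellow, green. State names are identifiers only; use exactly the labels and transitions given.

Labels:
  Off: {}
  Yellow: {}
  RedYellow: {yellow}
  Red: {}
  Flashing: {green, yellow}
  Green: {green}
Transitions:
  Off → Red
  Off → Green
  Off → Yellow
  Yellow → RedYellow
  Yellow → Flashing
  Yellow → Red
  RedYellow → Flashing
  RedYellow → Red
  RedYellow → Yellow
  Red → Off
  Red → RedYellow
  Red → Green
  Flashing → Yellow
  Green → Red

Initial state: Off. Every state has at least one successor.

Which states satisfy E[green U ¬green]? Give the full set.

States satisfying green: {Flashing, Green}.
States satisfying ¬green: {Off, Yellow, RedYellow, Red}.
States satisfying E[green U ¬green]: {Off, Yellow, RedYellow, Red, Flashing, Green}.

{Off, Yellow, RedYellow, Red, Flashing, Green}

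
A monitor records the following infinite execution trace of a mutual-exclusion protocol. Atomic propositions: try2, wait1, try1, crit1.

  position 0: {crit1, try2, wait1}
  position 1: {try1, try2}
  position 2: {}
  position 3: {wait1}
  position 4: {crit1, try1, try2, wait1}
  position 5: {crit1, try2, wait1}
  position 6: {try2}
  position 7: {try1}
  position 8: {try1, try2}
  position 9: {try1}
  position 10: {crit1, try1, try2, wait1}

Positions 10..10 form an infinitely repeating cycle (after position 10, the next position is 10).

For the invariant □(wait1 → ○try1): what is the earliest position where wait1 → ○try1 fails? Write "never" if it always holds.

Check wait1 → ○try1 at each position in order: 0 ✓, 1 ✓, 2 ✓, 3 ✓.
At position 4 the labels are {crit1, try1, try2, wait1} and the next position 5 has {crit1, try2, wait1}, so wait1 → ○try1 is false there. This is the first violation.

4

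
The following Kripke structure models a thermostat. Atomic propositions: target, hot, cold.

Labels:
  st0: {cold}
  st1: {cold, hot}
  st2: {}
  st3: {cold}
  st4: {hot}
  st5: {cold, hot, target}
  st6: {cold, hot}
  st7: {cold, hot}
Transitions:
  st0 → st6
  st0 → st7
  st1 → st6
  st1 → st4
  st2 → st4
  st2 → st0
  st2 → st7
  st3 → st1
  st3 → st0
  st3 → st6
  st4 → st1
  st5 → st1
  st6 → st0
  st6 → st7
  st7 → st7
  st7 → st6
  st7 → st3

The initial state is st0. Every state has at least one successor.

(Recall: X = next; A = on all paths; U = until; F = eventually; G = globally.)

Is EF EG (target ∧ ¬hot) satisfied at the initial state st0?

Violated

States satisfying EG (target ∧ ¬hot): ∅.
States satisfying EF EG (target ∧ ¬hot): ∅.
No suitable path/successor from st0 witnesses the formula.
st0 ∉ Sat(EF EG (target ∧ ¬hot)).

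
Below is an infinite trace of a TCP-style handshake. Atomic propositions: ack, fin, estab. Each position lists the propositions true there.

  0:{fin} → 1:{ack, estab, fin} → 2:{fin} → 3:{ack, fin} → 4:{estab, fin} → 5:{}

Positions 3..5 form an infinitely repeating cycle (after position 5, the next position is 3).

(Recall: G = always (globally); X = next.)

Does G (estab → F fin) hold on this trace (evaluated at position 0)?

Holds

estab → F fin holds at every position 0..5, and those are all positions ever visited, so G (estab → F fin) holds.
Positions where estab holds: 1, 4.
Check F fin at each: 1→ok, 4→ok.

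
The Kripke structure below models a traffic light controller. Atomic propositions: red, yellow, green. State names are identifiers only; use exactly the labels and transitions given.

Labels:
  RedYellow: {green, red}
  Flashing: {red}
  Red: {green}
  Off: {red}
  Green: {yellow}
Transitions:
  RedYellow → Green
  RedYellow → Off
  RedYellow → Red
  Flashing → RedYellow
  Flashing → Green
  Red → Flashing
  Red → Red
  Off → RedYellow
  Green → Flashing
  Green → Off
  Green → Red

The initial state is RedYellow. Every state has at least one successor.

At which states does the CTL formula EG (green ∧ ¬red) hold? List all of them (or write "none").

{Red}

States satisfying green ∧ ¬red: {Red}.
States satisfying EG (green ∧ ¬red): {Red}.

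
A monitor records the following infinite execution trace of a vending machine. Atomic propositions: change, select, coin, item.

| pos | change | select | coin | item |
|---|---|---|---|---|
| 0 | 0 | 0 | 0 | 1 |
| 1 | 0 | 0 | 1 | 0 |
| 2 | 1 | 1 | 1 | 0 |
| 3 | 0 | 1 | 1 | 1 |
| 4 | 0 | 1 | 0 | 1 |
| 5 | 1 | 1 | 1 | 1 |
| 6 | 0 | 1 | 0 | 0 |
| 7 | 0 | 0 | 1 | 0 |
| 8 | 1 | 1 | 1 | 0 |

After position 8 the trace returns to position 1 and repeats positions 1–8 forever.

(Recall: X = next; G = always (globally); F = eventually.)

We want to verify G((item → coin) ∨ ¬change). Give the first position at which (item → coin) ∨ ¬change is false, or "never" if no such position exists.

never

(item → coin) ∨ ¬change holds at every position 0..8, and those are all the positions the trace ever visits, so the invariant G((item → coin) ∨ ¬change) is never violated.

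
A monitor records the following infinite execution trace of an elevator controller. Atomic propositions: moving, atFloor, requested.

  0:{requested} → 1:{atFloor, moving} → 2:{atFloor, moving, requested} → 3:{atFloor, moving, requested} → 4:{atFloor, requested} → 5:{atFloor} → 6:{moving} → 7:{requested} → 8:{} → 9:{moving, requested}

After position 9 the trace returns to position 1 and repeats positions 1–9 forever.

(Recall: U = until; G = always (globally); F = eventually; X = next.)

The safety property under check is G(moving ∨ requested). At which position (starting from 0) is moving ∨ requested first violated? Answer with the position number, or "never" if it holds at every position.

Check moving ∨ requested at each position in order: 0 ✓, 1 ✓, 2 ✓, 3 ✓, 4 ✓.
At position 5 the labels are {atFloor}, so moving ∨ requested is false there. This is the first violation.

5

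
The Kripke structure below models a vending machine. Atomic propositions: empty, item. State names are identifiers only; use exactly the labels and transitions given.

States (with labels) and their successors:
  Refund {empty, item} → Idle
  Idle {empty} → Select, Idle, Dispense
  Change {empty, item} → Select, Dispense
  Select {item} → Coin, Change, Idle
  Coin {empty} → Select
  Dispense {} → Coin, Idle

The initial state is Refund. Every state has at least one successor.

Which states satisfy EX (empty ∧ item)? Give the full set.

States satisfying empty ∧ item: {Refund, Change}.
States satisfying EX (empty ∧ item): {Select}.

{Select}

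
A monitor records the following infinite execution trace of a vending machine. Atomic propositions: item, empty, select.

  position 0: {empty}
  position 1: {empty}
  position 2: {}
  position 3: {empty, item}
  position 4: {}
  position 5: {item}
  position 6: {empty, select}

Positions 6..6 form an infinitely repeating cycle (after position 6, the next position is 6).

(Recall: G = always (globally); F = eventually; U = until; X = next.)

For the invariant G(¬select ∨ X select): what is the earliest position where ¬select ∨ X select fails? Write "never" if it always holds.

never

¬select ∨ X select holds at every position 0..6, and those are all the positions the trace ever visits, so the invariant G(¬select ∨ X select) is never violated.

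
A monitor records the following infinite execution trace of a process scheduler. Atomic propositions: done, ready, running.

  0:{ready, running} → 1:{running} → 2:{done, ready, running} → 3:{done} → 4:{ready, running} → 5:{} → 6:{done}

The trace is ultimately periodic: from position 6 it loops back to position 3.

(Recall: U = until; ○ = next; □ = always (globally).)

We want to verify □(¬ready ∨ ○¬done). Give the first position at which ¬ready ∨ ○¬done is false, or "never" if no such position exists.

2

Check ¬ready ∨ ○¬done at each position in order: 0 ✓, 1 ✓.
At position 2 the labels are {done, ready, running} and the next position 3 has {done}, so ¬ready ∨ ○¬done is false there. This is the first violation.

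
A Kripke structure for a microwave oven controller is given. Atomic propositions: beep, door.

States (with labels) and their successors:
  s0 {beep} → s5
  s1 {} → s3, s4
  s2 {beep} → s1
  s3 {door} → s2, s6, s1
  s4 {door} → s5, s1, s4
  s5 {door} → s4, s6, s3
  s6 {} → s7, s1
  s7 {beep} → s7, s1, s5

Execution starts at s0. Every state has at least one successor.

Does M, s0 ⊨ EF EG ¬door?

States satisfying EG ¬door: {s6, s7}.
States satisfying EF EG ¬door: {s0, s1, s2, s3, s4, s5, s6, s7}.
Some path from s0 reaches a state where EG ¬door holds.
s0 ∈ Sat(EF EG ¬door).

Yes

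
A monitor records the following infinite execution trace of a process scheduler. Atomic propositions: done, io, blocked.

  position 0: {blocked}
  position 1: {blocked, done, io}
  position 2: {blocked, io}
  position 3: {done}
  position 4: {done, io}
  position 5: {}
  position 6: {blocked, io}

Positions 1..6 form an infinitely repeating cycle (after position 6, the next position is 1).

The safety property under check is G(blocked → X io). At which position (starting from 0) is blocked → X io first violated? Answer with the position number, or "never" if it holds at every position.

Check blocked → X io at each position in order: 0 ✓, 1 ✓.
At position 2 the labels are {blocked, io} and the next position 3 has {done}, so blocked → X io is false there. This is the first violation.

2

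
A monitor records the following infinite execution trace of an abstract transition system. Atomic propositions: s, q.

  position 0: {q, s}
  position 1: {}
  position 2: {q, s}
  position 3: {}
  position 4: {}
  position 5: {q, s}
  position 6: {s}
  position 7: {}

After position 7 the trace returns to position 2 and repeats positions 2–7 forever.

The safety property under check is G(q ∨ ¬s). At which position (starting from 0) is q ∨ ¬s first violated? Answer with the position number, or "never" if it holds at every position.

Check q ∨ ¬s at each position in order: 0 ✓, 1 ✓, 2 ✓, 3 ✓, 4 ✓, 5 ✓.
At position 6 the labels are {s}, so q ∨ ¬s is false there. This is the first violation.

6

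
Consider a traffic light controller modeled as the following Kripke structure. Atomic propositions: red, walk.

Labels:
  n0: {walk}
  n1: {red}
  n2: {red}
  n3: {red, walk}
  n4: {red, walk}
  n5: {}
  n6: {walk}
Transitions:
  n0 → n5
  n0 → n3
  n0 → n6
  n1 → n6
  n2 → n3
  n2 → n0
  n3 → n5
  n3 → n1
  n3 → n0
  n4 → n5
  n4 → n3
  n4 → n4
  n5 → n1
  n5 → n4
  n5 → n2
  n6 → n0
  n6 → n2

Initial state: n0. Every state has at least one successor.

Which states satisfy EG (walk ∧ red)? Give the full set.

States satisfying walk ∧ red: {n3, n4}.
States satisfying EG (walk ∧ red): {n4}.

{n4}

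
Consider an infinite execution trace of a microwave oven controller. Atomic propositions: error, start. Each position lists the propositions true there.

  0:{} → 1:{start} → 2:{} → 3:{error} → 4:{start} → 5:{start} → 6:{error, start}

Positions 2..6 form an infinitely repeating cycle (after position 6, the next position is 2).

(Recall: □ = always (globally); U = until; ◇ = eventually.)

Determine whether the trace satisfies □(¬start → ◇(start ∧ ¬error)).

Yes

¬start → ◇(start ∧ ¬error) holds at every position 0..6, and those are all positions ever visited, so □(¬start → ◇(start ∧ ¬error)) holds.
Positions where ¬start holds: 0, 2, 3.
Check ◇(start ∧ ¬error) at each: 0→ok, 2→ok, 3→ok.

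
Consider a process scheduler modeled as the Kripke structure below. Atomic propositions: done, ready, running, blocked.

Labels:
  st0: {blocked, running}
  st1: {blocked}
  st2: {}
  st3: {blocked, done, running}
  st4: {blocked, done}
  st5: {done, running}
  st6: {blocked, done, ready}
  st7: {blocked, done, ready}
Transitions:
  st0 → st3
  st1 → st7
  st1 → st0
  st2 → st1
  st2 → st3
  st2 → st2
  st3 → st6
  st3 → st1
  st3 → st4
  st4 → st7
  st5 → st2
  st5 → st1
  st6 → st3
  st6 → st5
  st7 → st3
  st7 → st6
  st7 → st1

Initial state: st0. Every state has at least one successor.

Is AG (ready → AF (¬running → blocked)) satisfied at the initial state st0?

States satisfying ready → AF (¬running → blocked): {st0, st1, st2, st3, st4, st5, st6, st7}.
States satisfying AG (ready → AF (¬running → blocked)): {st0, st1, st2, st3, st4, st5, st6, st7}.
Every state reachable from st0 satisfies ready → AF (¬running → blocked).
st0 ∈ Sat(AG (ready → AF (¬running → blocked))).

Holds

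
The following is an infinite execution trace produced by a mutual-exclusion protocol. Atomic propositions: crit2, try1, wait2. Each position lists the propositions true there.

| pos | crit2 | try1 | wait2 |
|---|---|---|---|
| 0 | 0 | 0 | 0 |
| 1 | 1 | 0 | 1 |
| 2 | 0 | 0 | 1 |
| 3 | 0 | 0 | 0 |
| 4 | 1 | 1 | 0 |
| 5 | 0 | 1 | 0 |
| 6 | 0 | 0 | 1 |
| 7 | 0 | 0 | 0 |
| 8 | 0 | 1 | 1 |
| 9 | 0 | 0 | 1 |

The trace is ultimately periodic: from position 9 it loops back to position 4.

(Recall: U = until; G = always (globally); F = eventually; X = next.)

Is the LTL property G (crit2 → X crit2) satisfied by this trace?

crit2 → X crit2 must hold at every position from 0 onward. It fails at position 1, so G (crit2 → X crit2) is false.
Positions where crit2 holds: 1, 4.
Check X crit2 at each: 1→fails, 4→fails.

No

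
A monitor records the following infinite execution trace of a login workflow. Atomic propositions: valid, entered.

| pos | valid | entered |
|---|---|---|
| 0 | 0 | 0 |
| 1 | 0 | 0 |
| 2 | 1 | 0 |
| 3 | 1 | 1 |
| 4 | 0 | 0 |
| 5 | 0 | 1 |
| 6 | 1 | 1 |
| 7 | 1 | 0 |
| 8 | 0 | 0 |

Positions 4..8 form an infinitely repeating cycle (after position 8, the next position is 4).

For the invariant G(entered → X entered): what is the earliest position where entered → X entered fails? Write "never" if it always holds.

Check entered → X entered at each position in order: 0 ✓, 1 ✓, 2 ✓.
At position 3 the labels are {entered, valid} and the next position 4 has {}, so entered → X entered is false there. This is the first violation.

3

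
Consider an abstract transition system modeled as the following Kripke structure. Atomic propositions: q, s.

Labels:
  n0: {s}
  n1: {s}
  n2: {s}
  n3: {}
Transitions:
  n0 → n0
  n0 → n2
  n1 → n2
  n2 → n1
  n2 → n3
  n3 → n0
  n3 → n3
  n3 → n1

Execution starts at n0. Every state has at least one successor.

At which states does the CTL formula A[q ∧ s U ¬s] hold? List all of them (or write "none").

{n3}

States satisfying q ∧ s: ∅.
States satisfying ¬s: {n3}.
States satisfying A[q ∧ s U ¬s]: {n3}.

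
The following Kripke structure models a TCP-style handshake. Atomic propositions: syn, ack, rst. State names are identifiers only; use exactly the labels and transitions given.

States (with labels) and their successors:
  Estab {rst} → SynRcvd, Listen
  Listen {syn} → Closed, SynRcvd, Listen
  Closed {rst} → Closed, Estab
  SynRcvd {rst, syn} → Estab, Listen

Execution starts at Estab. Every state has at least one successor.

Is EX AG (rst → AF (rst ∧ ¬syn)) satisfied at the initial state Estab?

States satisfying AG (rst → AF (rst ∧ ¬syn)): ∅.
States satisfying EX AG (rst → AF (rst ∧ ¬syn)): ∅.
No suitable path/successor from Estab witnesses the formula.
Estab ∉ Sat(EX AG (rst → AF (rst ∧ ¬syn))).

No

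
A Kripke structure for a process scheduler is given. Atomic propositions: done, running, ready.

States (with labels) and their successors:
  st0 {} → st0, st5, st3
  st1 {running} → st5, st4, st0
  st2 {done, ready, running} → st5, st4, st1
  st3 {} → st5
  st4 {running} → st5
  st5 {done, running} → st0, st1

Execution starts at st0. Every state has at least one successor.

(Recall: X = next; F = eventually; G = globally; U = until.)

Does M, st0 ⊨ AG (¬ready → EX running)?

States satisfying ¬ready → EX running: {st0, st1, st2, st3, st4, st5}.
States satisfying AG (¬ready → EX running): {st0, st1, st2, st3, st4, st5}.
Every state reachable from st0 satisfies ¬ready → EX running.
st0 ∈ Sat(AG (¬ready → EX running)).

Satisfied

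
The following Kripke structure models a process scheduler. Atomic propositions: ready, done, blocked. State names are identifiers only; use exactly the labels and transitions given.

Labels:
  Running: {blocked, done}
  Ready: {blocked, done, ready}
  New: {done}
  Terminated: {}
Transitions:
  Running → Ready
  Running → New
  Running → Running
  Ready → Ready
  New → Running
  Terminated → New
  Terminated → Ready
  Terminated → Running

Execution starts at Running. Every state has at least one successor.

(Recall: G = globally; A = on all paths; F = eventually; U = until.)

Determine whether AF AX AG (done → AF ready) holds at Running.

States satisfying AX AG (done → AF ready): {Ready}.
States satisfying AF AX AG (done → AF ready): {Ready}.
There is a path from Running along which AX AG (done → AF ready) never holds.
Running ∉ Sat(AF AX AG (done → AF ready)).

Does not hold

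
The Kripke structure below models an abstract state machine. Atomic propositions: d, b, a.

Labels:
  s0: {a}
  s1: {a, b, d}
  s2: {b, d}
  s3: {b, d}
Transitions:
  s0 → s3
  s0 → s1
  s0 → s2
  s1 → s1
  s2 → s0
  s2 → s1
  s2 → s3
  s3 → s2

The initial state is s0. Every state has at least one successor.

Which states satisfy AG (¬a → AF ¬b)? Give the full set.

States satisfying ¬a → AF ¬b: {s0, s1}.
States satisfying AG (¬a → AF ¬b): {s1}.

{s1}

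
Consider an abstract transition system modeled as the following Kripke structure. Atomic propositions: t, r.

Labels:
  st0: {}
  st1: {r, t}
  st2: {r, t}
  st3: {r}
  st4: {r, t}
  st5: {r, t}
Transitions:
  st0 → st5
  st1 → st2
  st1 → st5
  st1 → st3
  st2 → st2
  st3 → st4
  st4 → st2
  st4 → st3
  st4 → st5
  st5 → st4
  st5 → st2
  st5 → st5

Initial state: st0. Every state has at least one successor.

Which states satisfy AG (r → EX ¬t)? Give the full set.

States satisfying r → EX ¬t: {st0, st1, st4}.
States satisfying AG (r → EX ¬t): ∅.

none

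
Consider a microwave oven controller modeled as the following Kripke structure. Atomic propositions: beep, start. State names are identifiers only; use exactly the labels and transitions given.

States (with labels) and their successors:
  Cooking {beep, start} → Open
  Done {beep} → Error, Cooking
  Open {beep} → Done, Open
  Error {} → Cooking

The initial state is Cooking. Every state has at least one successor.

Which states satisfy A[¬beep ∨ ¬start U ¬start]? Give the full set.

{Done, Open, Error}

States satisfying ¬beep ∨ ¬start: {Done, Open, Error}.
States satisfying ¬start: {Done, Open, Error}.
States satisfying A[¬beep ∨ ¬start U ¬start]: {Done, Open, Error}.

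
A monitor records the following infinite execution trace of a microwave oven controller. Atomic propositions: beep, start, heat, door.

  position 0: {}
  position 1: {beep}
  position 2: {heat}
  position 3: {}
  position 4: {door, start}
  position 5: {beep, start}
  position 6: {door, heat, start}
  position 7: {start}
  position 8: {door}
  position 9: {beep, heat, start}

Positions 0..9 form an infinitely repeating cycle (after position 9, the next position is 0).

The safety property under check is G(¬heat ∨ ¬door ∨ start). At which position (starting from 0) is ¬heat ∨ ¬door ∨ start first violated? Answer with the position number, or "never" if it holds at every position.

¬heat ∨ ¬door ∨ start holds at every position 0..9, and those are all the positions the trace ever visits, so the invariant G(¬heat ∨ ¬door ∨ start) is never violated.

never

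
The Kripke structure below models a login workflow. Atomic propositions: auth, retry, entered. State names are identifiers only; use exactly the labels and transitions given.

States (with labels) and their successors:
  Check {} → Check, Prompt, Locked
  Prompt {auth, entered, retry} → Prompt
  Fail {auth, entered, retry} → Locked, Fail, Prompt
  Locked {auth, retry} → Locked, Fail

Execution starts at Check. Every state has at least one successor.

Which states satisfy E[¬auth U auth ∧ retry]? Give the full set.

States satisfying ¬auth: {Check}.
States satisfying auth ∧ retry: {Prompt, Fail, Locked}.
States satisfying E[¬auth U auth ∧ retry]: {Check, Prompt, Fail, Locked}.

{Check, Prompt, Fail, Locked}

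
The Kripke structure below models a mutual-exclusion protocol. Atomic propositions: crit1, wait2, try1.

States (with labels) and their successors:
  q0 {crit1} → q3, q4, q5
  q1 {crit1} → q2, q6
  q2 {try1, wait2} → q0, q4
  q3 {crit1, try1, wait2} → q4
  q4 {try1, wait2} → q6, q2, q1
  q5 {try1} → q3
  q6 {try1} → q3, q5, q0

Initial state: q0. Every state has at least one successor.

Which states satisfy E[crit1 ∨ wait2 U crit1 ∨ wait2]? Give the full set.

{q0, q1, q2, q3, q4}

States satisfying crit1 ∨ wait2: {q0, q1, q2, q3, q4}.
States satisfying E[crit1 ∨ wait2 U crit1 ∨ wait2]: {q0, q1, q2, q3, q4}.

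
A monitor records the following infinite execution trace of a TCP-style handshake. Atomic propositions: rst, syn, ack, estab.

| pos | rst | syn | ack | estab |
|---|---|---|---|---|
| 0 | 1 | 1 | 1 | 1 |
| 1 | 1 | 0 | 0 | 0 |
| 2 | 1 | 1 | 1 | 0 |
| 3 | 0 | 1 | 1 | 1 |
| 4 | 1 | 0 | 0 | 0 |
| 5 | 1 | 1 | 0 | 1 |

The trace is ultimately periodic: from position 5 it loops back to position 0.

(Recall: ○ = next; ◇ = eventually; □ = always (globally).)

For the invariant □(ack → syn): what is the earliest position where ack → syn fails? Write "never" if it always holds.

never

ack → syn holds at every position 0..5, and those are all the positions the trace ever visits, so the invariant □(ack → syn) is never violated.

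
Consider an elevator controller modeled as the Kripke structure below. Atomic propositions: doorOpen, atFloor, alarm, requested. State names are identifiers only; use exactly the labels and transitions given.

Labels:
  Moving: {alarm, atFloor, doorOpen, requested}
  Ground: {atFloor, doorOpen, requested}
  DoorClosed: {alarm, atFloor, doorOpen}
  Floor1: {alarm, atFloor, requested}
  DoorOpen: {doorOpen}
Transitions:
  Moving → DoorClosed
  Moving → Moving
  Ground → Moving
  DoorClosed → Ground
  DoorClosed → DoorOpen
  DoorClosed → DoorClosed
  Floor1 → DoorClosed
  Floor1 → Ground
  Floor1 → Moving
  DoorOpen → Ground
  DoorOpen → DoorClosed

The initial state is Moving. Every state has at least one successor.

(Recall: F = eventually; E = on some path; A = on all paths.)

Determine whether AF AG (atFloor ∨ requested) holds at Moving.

Violated

States satisfying AG (atFloor ∨ requested): ∅.
States satisfying AF AG (atFloor ∨ requested): ∅.
There is a path from Moving along which AG (atFloor ∨ requested) never holds.
Moving ∉ Sat(AF AG (atFloor ∨ requested)).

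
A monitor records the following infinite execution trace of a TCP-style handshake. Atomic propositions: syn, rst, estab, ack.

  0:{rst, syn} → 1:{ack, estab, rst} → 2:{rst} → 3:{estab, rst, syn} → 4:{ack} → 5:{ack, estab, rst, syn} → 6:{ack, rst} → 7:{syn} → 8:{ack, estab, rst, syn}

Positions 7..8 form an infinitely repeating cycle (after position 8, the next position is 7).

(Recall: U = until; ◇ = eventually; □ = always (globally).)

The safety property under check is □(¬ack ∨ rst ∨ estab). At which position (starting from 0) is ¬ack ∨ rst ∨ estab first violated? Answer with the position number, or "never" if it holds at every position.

Check ¬ack ∨ rst ∨ estab at each position in order: 0 ✓, 1 ✓, 2 ✓, 3 ✓.
At position 4 the labels are {ack}, so ¬ack ∨ rst ∨ estab is false there. This is the first violation.

4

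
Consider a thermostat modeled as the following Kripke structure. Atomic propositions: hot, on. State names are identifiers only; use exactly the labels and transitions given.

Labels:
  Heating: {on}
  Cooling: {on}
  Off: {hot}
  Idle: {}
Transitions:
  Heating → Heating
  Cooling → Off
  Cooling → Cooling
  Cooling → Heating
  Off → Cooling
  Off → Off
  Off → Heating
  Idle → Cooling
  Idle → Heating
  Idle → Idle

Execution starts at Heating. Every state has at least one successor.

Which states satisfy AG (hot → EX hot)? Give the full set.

{Heating, Cooling, Off, Idle}

States satisfying hot → EX hot: {Heating, Cooling, Off, Idle}.
States satisfying AG (hot → EX hot): {Heating, Cooling, Off, Idle}.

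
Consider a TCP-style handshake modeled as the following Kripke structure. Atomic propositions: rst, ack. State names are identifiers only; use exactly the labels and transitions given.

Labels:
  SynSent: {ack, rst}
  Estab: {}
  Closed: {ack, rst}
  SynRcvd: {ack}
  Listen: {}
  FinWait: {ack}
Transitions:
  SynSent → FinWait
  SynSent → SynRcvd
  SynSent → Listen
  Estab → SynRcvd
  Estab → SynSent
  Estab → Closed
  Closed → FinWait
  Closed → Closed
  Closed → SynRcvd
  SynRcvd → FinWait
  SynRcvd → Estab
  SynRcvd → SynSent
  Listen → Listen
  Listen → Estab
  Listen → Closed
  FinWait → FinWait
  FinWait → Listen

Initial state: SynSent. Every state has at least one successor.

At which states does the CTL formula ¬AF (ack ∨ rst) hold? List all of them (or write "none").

States satisfying ack ∨ rst: {SynSent, Closed, SynRcvd, FinWait}.
States satisfying AF (ack ∨ rst): {SynSent, Estab, Closed, SynRcvd, FinWait}.
States satisfying ¬AF (ack ∨ rst): {Listen}.

{Listen}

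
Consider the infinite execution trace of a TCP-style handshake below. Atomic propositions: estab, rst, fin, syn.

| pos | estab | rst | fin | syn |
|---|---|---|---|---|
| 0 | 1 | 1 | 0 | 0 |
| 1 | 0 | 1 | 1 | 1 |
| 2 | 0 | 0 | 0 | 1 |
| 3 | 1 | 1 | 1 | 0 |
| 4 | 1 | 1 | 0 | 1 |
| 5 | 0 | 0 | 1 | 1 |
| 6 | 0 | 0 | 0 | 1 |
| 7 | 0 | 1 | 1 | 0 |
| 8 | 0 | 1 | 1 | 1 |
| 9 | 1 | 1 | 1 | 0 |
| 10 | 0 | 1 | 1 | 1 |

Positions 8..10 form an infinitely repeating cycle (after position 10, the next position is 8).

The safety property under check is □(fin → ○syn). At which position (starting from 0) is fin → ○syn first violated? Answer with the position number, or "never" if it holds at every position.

Check fin → ○syn at each position in order: 0 ✓, 1 ✓, 2 ✓, 3 ✓, 4 ✓, 5 ✓, 6 ✓, 7 ✓.
At position 8 the labels are {fin, rst, syn} and the next position 9 has {estab, fin, rst}, so fin → ○syn is false there. This is the first violation.

8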